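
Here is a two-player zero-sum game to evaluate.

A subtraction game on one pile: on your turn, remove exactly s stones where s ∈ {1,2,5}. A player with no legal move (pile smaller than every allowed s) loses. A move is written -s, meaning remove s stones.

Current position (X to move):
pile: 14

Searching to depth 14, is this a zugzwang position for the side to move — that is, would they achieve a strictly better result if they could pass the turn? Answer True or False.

zugzwang(14, X) = False

ply 1, X at 14 | -1=-1→13; -2=+1→12*; -5=+1→9
ply 2, O at 12 | -1=-1→11*; -2=-1→10; -5=-1→7
ply 3, X at 11 | -1=-1→10; -2=+1→9*; -5=+1→6
ply 4, O at 9 | -1=-1→8*; -2=-1→7; -5=-1→4
ply 5, X at 8 | -1=-1→7; -2=+1→6*; -5=+1→3
ply 6, O at 6 | -1=-1→5*; -2=-1→4; -5=-1→1
ply 7, X at 5 | -1=-1→4; -2=+1→3*; -5=+1→0
ply 8, O at 3 | -1=-1→2*; -2=-1→1
ply 9, X at 2 | -1=-1→1; -2=+1→0*
ply 10: 0 is terminal -1 (O); from 14 depth 14
pass branch (O moves first from the same position):
  | ply 1, O at 14 | -1=-1→13; -2=+1→12*; -5=+1→9
  | ply 2, X at 12 | -1=-1→11*; -2=-1→10; -5=-1→7
  | ply 3, O at 11 | -1=-1→10; -2=+1→9*; -5=+1→6
  | ply 4, X at 9 | -1=-1→8*; -2=-1→7; -5=-1→4
  | ply 5, O at 8 | -1=-1→7; -2=+1→6*; -5=+1→3
  | ply 6, X at 6 | -1=-1→5*; -2=-1→4; -5=-1→1
  | ply 7, O at 5 | -1=-1→4; -2=+1→3*; -5=+1→0
  | ply 8, X at 3 | -1=-1→2*; -2=-1→1
  | ply 9, O at 2 | -1=-1→1; -2=+1→0*
  | ply 10: 0 is terminal -1 (X); from 14 depth 14
X moving scores +1; X passing scores -1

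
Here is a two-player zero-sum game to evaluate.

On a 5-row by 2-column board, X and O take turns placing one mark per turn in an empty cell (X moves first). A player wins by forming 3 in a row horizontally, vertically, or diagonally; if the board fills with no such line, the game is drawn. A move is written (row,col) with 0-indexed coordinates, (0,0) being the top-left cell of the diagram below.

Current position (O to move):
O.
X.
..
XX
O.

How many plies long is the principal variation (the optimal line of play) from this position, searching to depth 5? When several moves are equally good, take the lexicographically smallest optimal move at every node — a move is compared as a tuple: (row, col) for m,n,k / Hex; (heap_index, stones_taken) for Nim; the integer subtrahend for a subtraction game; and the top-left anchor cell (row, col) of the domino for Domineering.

PV length from [O./X./../XX/O.]: 4 plies

[O./X./../XX/O.] O move#1: (0,1):-1/OO/X./../XX/O.*, (1,1):-1/O./XO/../XX/O., (2,0):-1/O./X./O./XX/O., (2,1):-1/O./X./.O/XX/O., (4,1):-1/O./X./../XX/OO
[OO/X./../XX/O.] X move#2: (1,1):+1/OO/XX/../XX/O.*, (2,0):+1/OO/X./X./XX/O., (2,1):+1/OO/X./.X/XX/O., (4,1):+1/OO/X./../XX/OX
[OO/XX/../XX/O.] O move#3: (2,0):-1/OO/XX/O./XX/O.*, (2,1):-1/OO/XX/.O/XX/O., (4,1):-1/OO/XX/../XX/OO
[OO/XX/O./XX/O.] X move#4: (2,1):+1/OO/XX/OX/XX/O.*, (4,1):+0/OO/XX/O./XX/OX
[OO/XX/OX/XX/O.] end (terminal -1, O#5); searched O./X./../XX/O. to 5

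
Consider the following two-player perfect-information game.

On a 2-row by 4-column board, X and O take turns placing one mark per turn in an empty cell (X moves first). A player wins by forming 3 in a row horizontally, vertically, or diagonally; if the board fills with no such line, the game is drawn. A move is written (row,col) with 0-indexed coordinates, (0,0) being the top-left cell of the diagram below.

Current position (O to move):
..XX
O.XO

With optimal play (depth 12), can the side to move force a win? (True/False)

[..XX/O.XO] O move#1: (0,0):-1/O.XX/O.XO, (0,1):+0/.OXX/O.XO*, (1,1):-1/..XX/OOXO
[.OXX/O.XO] X move#2: (0,0):+0/XOXX/O.XO*, (1,1):+0/.OXX/OXXO
[XOXX/O.XO] O move#3: (1,1):+0/XOXX/OOXO*
[XOXX/OOXO] end (terminal +0, X#4); searched ..XX/O.XO to 12

O winning at [..XX/O.XO]: False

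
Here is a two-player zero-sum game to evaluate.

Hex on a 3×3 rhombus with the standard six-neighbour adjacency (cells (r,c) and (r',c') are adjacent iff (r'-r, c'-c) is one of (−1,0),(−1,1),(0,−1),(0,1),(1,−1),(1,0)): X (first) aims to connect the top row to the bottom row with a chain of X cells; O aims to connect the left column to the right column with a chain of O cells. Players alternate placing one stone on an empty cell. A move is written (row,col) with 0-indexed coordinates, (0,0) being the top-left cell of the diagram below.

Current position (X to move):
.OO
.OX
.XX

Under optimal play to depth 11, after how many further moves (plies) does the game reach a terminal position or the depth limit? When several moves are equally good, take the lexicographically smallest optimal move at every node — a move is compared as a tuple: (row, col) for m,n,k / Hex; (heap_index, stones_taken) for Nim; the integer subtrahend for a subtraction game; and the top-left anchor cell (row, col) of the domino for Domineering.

ply 1, X at .OO/.OX/.XX | (0,0)=-1→XOO/.OX/.XX*; (1,0)=-1→.OO/XOX/.XX; (2,0)=-1→.OO/.OX/XXX
ply 2, O at XOO/.OX/.XX | (1,0)=+1→XOO/OOX/.XX*; (2,0)=+1→XOO/.OX/OXX
ply 3: XOO/OOX/.XX is terminal -1 (X); from .OO/.OX/.XX depth 11

PV length from [.OO/.OX/.XX]: 2 plies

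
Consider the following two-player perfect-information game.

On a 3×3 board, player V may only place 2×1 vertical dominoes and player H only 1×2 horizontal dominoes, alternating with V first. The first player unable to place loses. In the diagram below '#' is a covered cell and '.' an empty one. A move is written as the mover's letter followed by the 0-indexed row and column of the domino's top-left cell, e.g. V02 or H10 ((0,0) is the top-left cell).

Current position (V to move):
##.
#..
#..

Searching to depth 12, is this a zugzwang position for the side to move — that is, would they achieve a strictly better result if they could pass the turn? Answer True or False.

[##./#../#..] V move#1: V02:-1/###/#.#/#.., V11:+1/##./##./##.*, V12:+1/##./#.#/#.#
[##./##./##.] end (terminal -1, H#2); searched ##./#../#.. to 12
pass branch (H moves first from the same position):
  | [##./#../#..] H move#1: H11:+1/##./###/#..*, H21:-1/##./#../###
  | [##./###/#..] end (terminal -1, V#2); searched ##./#../#.. to 12
V moving scores +1; V passing scores -1

zugzwang(##./#../#.., V) = False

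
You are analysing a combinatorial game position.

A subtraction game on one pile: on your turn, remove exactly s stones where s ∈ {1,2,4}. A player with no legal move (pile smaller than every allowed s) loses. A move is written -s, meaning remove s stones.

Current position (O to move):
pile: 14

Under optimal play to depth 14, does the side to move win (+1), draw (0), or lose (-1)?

ply 1, O at 14 | -1=-1→13; -2=+1→12*; -4=-1→10
ply 2, X at 12 | -1=-1→11*; -2=-1→10; -4=-1→8
ply 3, O at 11 | -1=-1→10; -2=+1→9*; -4=-1→7
ply 4, X at 9 | -1=-1→8*; -2=-1→7; -4=-1→5
ply 5, O at 8 | -1=-1→7; -2=+1→6*; -4=-1→4
ply 6, X at 6 | -1=-1→5*; -2=-1→4; -4=-1→2
ply 7, O at 5 | -1=-1→4; -2=+1→3*; -4=-1→1
ply 8, X at 3 | -1=-1→2*; -2=-1→1
ply 9, O at 2 | -1=-1→1; -2=+1→0*
ply 10: 0 is terminal -1 (X); from 14 depth 14

value(14, O) = +1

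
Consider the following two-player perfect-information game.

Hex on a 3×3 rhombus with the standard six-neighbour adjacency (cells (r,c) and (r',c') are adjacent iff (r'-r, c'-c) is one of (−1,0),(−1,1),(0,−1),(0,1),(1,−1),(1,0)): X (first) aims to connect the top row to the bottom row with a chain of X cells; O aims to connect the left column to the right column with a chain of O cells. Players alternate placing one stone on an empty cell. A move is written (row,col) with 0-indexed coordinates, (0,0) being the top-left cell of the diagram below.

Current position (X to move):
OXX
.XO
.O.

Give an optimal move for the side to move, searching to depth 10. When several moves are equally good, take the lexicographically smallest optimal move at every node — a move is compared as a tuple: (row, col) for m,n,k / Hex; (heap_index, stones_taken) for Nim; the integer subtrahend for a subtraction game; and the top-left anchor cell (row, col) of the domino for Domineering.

X's best at [OXX/.XO/.O.]: (2,0)

p1 X@[OXX/.XO/.O.]: (1,0)[OXX/XXO/.O.]-1 (2,0)[OXX/.XO/XO.]+1* (2,2)[OXX/.XO/.OX]-1
p2 O@[OXX/.XO/XO.] terminal -1; root [OXX/.XO/.O.] d10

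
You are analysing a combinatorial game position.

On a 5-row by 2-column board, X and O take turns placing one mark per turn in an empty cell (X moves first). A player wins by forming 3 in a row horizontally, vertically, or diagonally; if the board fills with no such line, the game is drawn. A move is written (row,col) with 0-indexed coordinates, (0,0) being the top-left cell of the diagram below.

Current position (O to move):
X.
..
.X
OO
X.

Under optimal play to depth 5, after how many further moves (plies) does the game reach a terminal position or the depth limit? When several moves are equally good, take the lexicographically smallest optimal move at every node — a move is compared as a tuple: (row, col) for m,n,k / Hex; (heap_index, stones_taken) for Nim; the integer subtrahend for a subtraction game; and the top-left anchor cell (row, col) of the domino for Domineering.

PV length from [X./../.X/OO/X.]: 5 plies

[X./../.X/OO/X.] O move#1: (0,1):+0/XO/../.X/OO/X.*, (1,0):+0/X./O./.X/OO/X., (1,1):+0/X./.O/.X/OO/X., (2,0):+0/X./../OX/OO/X., (4,1):+0/X./../.X/OO/XO
[XO/../.X/OO/X.] X move#2: (1,0):+0/XO/X./.X/OO/X.*, (1,1):+0/XO/.X/.X/OO/X., (2,0):+0/XO/../XX/OO/X., (4,1):+0/XO/../.X/OO/XX
[XO/X./.X/OO/X.] O move#3: (1,1):-1/XO/XO/.X/OO/X., (2,0):+0/XO/X./OX/OO/X.*, (4,1):-1/XO/X./.X/OO/XO
[XO/X./OX/OO/X.] X move#4: (1,1):+0/XO/XX/OX/OO/X.*, (4,1):+0/XO/X./OX/OO/XX
[XO/XX/OX/OO/X.] O move#5: (4,1):+0/XO/XX/OX/OO/XO*
[XO/XX/OX/OO/XO] end (terminal +0, X#6); searched X./../.X/OO/X. to 5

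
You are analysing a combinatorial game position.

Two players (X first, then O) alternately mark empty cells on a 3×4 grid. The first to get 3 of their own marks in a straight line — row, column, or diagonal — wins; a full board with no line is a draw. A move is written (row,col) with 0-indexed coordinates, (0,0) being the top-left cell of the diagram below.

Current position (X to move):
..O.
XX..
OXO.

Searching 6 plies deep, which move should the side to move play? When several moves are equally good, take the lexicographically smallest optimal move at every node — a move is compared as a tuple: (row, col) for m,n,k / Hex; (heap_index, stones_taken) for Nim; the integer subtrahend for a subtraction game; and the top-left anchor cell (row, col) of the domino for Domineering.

[..O./XX../OXO.] X move#1: (0,0):-1/X.O./XX../OXO., (0,1):+1/.XO./XX../OXO.*, (0,3):-1/..OX/XX../OXO., (1,2):+1/..O./XXX./OXO., (1,3):-1/..O./XX.X/OXO., (2,3):-1/..O./XX../OXOX
[.XO./XX../OXO.] end (terminal -1, O#2); searched ..O./XX../OXO. to 6

X's best at [..O./XX../OXO.]: (0,1)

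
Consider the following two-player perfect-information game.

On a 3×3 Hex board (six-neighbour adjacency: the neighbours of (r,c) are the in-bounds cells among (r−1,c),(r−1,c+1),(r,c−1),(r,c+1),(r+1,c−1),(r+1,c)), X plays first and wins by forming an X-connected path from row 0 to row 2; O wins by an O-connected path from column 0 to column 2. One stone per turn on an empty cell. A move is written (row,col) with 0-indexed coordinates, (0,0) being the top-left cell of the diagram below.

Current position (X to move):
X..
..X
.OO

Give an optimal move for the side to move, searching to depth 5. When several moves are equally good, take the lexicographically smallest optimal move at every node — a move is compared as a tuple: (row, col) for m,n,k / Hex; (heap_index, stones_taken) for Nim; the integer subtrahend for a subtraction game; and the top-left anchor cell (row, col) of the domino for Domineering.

[X../..X/.OO] X move#1: (0,1):-1/XX./..X/.OO, (0,2):-1/X.X/..X/.OO, (1,0):-1/X../X.X/.OO, (1,1):-1/X../.XX/.OO, (2,0):+1/X../..X/XOO*
[X../..X/XOO] O move#2: (0,1):-1/XO./..X/XOO*, (0,2):-1/X.O/..X/XOO, (1,0):-1/X../O.X/XOO, (1,1):-1/X../.OX/XOO
[XO./..X/XOO] X move#3: (0,2):+1/XOX/..X/XOO*, (1,0):+1/XO./X.X/XOO, (1,1):+1/XO./.XX/XOO
[XOX/..X/XOO] O move#4: (1,0):-1/XOX/O.X/XOO*, (1,1):-1/XOX/.OX/XOO
[XOX/O.X/XOO] X move#5: (1,1):+1/XOX/OXX/XOO*
[XOX/OXX/XOO] end (terminal -1, O#6); searched X../..X/.OO to 5

X's best at [X../..X/.OO]: (2,0)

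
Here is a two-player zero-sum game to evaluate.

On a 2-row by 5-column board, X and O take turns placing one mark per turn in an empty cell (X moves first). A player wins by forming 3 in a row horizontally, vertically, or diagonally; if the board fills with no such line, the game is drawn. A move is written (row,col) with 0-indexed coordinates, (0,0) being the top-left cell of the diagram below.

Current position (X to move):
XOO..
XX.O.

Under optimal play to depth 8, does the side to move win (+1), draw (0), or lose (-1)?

[XOO../XX.O.] X move#1: (0,3):+0/XOOX./XX.O., (0,4):-1/XOO.X/XX.O., (1,2):+1/XOO../XXXO.*, (1,4):-1/XOO../XX.OX
[XOO../XXXO.] end (terminal -1, O#2); searched XOO../XX.O. to 8

value(XOO../XX.O., X) = +1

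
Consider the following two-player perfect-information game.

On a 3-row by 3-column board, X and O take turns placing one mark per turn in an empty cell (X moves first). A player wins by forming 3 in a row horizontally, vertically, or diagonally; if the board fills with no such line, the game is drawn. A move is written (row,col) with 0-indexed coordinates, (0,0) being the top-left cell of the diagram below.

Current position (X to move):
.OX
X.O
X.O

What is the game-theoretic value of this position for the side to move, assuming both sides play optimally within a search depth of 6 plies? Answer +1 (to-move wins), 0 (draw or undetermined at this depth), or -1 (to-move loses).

ply 1, X at .OX/X.O/X.O | (0,0)=+1→XOX/X.O/X.O*; (1,1)=+1→.OX/XXO/X.O; (2,1)=+1→.OX/X.O/XXO
ply 2: XOX/X.O/X.O is terminal -1 (O); from .OX/X.O/X.O depth 6

value(.OX/X.O/X.O, X) = +1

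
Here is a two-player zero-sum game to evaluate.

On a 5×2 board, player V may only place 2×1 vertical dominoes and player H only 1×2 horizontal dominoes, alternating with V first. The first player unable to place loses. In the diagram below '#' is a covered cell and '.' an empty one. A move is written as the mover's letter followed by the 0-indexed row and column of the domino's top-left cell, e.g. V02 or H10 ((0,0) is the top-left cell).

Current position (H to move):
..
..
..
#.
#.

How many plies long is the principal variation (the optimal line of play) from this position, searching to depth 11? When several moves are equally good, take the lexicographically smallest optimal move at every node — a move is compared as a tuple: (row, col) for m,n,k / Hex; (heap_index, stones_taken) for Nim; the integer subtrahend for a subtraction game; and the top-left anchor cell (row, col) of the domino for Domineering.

ply 1, H at ../../../#./#. | H00=-1→##/../../#./#.; H10=+1→../##/../#./#.*; H20=-1→../../##/#./#.
ply 2, V at ../##/../#./#. | V21=-1→../##/.#/##/#.*; V31=-1→../##/../##/##
ply 3, H at ../##/.#/##/#. | H00=+1→##/##/.#/##/#.*
ply 4: ##/##/.#/##/#. is terminal -1 (V); from ../../../#./#. depth 11

PV length from [../../../#./#.]: 3 plies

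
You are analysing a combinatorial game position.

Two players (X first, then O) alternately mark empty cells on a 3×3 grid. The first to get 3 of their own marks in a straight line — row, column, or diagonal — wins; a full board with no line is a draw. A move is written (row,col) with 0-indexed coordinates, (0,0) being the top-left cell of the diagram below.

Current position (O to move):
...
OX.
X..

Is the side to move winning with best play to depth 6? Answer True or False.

[.../OX./X..] O move#1: (0,0):-1/O../OX./X..*, (0,1):-1/.O./OX./X.., (0,2):-1/..O/OX./X.., (1,2):-1/.../OXO/X.., (2,1):-1/.../OX./XO., (2,2):-1/.../OX./X.O
[O../OX./X..] X move#2: (0,1):+1/OX./OX./X..*, (0,2):+1/O.X/OX./X.., (1,2):+0/O../OXX/X.., (2,1):+1/O../OX./XX., (2,2):+1/O../OX./X.X
[OX./OX./X..] O move#3: (0,2):-1/OXO/OX./X..*, (1,2):-1/OX./OXO/X.., (2,1):-1/OX./OX./XO., (2,2):-1/OX./OX./X.O
[OXO/OX./X..] X move#4: (1,2):+0/OXO/OXX/X.., (2,1):+1/OXO/OX./XX.*, (2,2):+0/OXO/OX./X.X
[OXO/OX./XX.] end (terminal -1, O#5); searched .../OX./X.. to 6

O winning at [.../OX./X..]: False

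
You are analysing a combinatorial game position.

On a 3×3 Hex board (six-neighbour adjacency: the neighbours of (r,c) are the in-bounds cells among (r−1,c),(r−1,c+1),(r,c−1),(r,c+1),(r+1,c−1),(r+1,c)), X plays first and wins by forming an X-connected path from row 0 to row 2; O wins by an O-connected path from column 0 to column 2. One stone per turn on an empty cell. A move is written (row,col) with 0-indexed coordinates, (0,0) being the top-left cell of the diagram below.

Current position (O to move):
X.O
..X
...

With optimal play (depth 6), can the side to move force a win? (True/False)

O winning at [X.O/..X/...]: True

p1 O@[X.O/..X/...]: (0,1)[XOO/..X/...]-1 (1,0)[X.O/O.X/...]+1* (1,1)[X.O/.OX/...]+1 (2,0)[X.O/..X/O..]-1 (2,1)[X.O/..X/.O.]-1 (2,2)[X.O/..X/..O]-1
p2 X@[X.O/O.X/...]: (0,1)[XXO/O.X/...]-1* (1,1)[X.O/OXX/...]-1 (2,0)[X.O/O.X/X..]-1 (2,1)[X.O/O.X/.X.]-1 (2,2)[X.O/O.X/..X]-1
p3 O@[XXO/O.X/...]: (1,1)[XXO/OOX/...]+1* (2,0)[XXO/O.X/O..]-1 (2,1)[XXO/O.X/.O.]-1 (2,2)[XXO/O.X/..O]-1
p4 X@[XXO/OOX/...] terminal -1; root [X.O/..X/...] d6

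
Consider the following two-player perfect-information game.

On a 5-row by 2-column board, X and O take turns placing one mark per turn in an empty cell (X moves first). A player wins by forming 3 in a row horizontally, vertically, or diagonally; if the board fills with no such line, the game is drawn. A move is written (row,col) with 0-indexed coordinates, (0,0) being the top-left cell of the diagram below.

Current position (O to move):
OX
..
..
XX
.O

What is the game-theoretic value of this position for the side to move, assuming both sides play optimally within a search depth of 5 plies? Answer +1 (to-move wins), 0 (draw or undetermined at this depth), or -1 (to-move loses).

value(OX/../../XX/.O, O) = 0

ply 1, O at OX/../../XX/.O | (1,0)=+0→OX/O./../XX/.O*; (1,1)=-1→OX/.O/../XX/.O; (2,0)=+0→OX/../O./XX/.O; (2,1)=-1→OX/../.O/XX/.O; (4,0)=+0→OX/../../XX/OO
ply 2, X at OX/O./../XX/.O | (1,1)=-1→OX/OX/../XX/.O; (2,0)=+0→OX/O./X./XX/.O*; (2,1)=-1→OX/O./.X/XX/.O; (4,0)=-1→OX/O./../XX/XO
ply 3, O at OX/O./X./XX/.O | (1,1)=-1→OX/OO/X./XX/.O; (2,1)=-1→OX/O./XO/XX/.O; (4,0)=+0→OX/O./X./XX/OO*
ply 4, X at OX/O./X./XX/OO | (1,1)=+0→OX/OX/X./XX/OO*; (2,1)=+0→OX/O./XX/XX/OO
ply 5, O at OX/OX/X./XX/OO | (2,1)=+0→OX/OX/XO/XX/OO*
ply 6: OX/OX/XO/XX/OO is terminal +0 (X); from OX/../../XX/.O depth 5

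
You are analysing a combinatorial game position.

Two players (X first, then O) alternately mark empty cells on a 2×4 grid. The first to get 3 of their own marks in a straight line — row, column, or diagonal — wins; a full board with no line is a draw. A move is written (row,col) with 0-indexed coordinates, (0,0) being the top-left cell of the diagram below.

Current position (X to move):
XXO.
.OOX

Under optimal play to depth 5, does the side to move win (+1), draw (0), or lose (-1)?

p1 X@[XXO./.OOX]: (0,3)[XXOX/.OOX]-1 (1,0)[XXO./XOOX]+0*
p2 O@[XXO./XOOX]: (0,3)[XXOO/XOOX]+0*
p3 X@[XXOO/XOOX] terminal +0; root [XXO./.OOX] d5

value(XXO./.OOX, X) = 0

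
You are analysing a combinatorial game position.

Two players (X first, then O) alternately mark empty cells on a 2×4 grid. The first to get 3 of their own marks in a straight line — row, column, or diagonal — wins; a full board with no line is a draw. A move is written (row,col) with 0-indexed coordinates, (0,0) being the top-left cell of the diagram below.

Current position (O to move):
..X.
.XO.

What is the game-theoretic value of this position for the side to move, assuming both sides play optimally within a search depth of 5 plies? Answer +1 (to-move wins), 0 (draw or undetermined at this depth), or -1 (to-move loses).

p1 O@[..X./.XO.]: (0,0)[O.X./.XO.]+0* (0,1)[.OX./.XO.]+0 (0,3)[..XO/.XO.]+0 (1,0)[..X./OXO.]-1 (1,3)[..X./.XOO]-1
p2 X@[O.X./.XO.]: (0,1)[OXX./.XO.]+0* (0,3)[O.XX/.XO.]+0 (1,0)[O.X./XXO.]+0 (1,3)[O.X./.XOX]+0
p3 O@[OXX./.XO.]: (0,3)[OXXO/.XO.]+0* (1,0)[OXX./OXO.]-1 (1,3)[OXX./.XOO]-1
p4 X@[OXXO/.XO.]: (1,0)[OXXO/XXO.]+0* (1,3)[OXXO/.XOX]+0
p5 O@[OXXO/XXO.]: (1,3)[OXXO/XXOO]+0*
p6 X@[OXXO/XXOO] terminal +0; root [..X./.XO.] d5

value(..X./.XO., O) = 0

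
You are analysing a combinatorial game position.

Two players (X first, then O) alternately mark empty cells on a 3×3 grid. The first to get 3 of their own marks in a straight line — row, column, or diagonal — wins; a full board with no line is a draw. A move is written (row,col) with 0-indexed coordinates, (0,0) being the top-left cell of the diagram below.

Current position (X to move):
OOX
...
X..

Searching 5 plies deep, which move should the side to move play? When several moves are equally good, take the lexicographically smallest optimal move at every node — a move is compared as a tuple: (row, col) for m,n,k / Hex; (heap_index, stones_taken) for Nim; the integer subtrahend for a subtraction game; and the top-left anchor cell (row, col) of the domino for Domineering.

X's best at [OOX/.../X..]: (1,1)

ply 1, X at OOX/.../X.. | (1,0)=-1→OOX/X../X..; (1,1)=+1→OOX/.X./X..*; (1,2)=+1→OOX/..X/X..; (2,1)=+1→OOX/.../XX.; (2,2)=+1→OOX/.../X.X
ply 2: OOX/.X./X.. is terminal -1 (O); from OOX/.../X.. depth 5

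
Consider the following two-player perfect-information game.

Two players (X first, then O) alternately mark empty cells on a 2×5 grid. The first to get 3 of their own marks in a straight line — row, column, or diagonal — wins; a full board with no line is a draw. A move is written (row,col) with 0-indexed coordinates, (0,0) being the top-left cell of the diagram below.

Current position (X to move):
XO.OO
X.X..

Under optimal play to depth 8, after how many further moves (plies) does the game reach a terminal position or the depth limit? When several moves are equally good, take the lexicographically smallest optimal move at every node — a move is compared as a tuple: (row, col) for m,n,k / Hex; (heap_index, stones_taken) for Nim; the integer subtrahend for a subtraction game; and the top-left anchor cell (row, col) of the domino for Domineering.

PV length from [XO.OO/X.X..]: 1 ply

ply 1, X at XO.OO/X.X.. | (0,2)=+0→XOXOO/X.X..; (1,1)=+1→XO.OO/XXX..*; (1,3)=-1→XO.OO/X.XX.; (1,4)=-1→XO.OO/X.X.X
ply 2: XO.OO/XXX.. is terminal -1 (O); from XO.OO/X.X.. depth 8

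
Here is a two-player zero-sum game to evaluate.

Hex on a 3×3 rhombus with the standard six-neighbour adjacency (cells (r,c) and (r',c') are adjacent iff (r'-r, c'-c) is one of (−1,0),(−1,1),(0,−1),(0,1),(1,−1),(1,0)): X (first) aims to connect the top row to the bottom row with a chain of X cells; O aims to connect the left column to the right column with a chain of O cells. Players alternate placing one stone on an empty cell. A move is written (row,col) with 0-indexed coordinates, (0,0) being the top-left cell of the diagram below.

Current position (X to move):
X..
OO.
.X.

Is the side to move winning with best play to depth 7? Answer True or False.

X winning at [X../OO./.X.]: False

[X../OO./.X.] X move#1: (0,1):-1/XX./OO./.X.*, (0,2):-1/X.X/OO./.X., (1,2):-1/X../OOX/.X., (2,0):-1/X../OO./XX., (2,2):-1/X../OO./.XX
[XX./OO./.X.] O move#2: (0,2):+1/XXO/OO./.X.*, (1,2):+1/XX./OOO/.X., (2,0):+1/XX./OO./OX., (2,2):+1/XX./OO./.XO
[XXO/OO./.X.] end (terminal -1, X#3); searched X../OO./.X. to 7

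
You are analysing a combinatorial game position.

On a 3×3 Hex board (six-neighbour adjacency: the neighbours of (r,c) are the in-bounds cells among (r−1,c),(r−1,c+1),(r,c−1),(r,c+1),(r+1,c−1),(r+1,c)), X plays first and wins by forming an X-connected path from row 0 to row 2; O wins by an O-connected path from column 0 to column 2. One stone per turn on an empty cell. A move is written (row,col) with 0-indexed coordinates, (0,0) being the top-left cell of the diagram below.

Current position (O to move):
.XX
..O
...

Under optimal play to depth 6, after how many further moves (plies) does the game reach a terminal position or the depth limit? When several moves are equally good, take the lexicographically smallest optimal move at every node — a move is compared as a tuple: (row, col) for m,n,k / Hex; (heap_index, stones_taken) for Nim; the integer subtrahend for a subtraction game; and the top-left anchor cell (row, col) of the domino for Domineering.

PV length from [.XX/..O/...]: 3 plies

[.XX/..O/...] O move#1: (0,0):-1/OXX/..O/..., (1,0):-1/.XX/O.O/..., (1,1):+1/.XX/.OO/...*, (2,0):+1/.XX/..O/O.., (2,1):-1/.XX/..O/.O., (2,2):-1/.XX/..O/..O
[.XX/.OO/...] X move#2: (0,0):-1/XXX/.OO/...*, (1,0):-1/.XX/XOO/..., (2,0):-1/.XX/.OO/X.., (2,1):-1/.XX/.OO/.X., (2,2):-1/.XX/.OO/..X
[XXX/.OO/...] O move#3: (1,0):+1/XXX/OOO/...*, (2,0):+1/XXX/.OO/O.., (2,1):+1/XXX/.OO/.O., (2,2):+1/XXX/.OO/..O
[XXX/OOO/...] end (terminal -1, X#4); searched .XX/..O/... to 6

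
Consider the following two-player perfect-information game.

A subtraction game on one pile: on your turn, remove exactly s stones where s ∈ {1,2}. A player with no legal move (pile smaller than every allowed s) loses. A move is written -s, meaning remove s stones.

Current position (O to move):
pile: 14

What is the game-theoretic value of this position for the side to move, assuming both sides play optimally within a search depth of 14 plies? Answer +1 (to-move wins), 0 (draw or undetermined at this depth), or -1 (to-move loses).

value(14, O) = +1

p1 O@[14]: -1[13]-1 -2[12]+1*
p2 X@[12]: -1[11]-1* -2[10]-1
p3 O@[11]: -1[10]-1 -2[9]+1*
p4 X@[9]: -1[8]-1* -2[7]-1
p5 O@[8]: -1[7]-1 -2[6]+1*
p6 X@[6]: -1[5]-1* -2[4]-1
p7 O@[5]: -1[4]-1 -2[3]+1*
p8 X@[3]: -1[2]-1* -2[1]-1
p9 O@[2]: -1[1]-1 -2[0]+1*
p10 X@[0] terminal -1; root [14] d14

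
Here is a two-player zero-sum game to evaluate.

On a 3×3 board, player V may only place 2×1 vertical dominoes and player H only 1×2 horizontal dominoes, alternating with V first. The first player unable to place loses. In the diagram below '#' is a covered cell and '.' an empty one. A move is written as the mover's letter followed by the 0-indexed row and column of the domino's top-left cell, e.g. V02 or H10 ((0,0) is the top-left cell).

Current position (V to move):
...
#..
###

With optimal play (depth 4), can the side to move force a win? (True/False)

ply 1, V at .../#../### | V01=+1→.#./##./###*; V02=-1→..#/#.#/###
ply 2: .#./##./### is terminal -1 (H); from .../#../### depth 4

V winning at [.../#../###]: True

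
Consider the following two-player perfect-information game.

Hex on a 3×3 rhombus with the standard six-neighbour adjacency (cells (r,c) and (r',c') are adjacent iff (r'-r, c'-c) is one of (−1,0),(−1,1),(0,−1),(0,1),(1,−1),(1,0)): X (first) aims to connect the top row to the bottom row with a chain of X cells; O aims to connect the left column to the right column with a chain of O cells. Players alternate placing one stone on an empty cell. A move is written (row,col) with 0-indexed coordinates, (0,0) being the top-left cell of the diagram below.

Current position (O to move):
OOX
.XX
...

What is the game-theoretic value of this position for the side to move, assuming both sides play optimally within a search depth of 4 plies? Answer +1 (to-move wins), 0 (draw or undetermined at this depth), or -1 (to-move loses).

value(OOX/.XX/..., O) = -1

p1 O@[OOX/.XX/...]: (1,0)[OOX/OXX/...]-1* (2,0)[OOX/.XX/O..]-1 (2,1)[OOX/.XX/.O.]-1 (2,2)[OOX/.XX/..O]-1
p2 X@[OOX/OXX/...]: (2,0)[OOX/OXX/X..]+1* (2,1)[OOX/OXX/.X.]+1 (2,2)[OOX/OXX/..X]+1
p3 O@[OOX/OXX/X..] terminal -1; root [OOX/.XX/...] d4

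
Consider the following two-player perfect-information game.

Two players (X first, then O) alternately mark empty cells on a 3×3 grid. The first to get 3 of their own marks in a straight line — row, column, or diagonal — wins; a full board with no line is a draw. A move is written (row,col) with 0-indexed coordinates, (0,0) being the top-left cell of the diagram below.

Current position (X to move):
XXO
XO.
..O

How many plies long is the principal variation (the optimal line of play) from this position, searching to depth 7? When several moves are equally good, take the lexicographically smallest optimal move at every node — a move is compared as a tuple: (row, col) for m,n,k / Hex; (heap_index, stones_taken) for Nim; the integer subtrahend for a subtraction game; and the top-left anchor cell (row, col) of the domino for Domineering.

PV length from [XXO/XO./..O]: 1 ply

[XXO/XO./..O] X move#1: (1,2):-1/XXO/XOX/..O, (2,0):+1/XXO/XO./X.O*, (2,1):-1/XXO/XO./.XO
[XXO/XO./X.O] end (terminal -1, O#2); searched XXO/XO./..O to 7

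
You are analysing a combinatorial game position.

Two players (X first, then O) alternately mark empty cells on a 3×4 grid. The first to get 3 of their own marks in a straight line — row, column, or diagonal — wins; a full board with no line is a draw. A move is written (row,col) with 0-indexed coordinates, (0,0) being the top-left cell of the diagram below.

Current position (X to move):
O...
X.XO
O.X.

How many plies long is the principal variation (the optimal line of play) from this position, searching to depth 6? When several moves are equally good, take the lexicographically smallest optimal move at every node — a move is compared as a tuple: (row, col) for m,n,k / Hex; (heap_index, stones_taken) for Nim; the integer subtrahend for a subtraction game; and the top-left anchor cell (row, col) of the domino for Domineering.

PV length from [O.../X.XO/O.X.]: 3 plies

p1 X@[O.../X.XO/O.X.]: (0,1)[OX../X.XO/O.X.]+1* (0,2)[O.X./X.XO/O.X.]+1 (0,3)[O..X/X.XO/O.X.]+1 (1,1)[O.../XXXO/O.X.]+1 (2,1)[O.../X.XO/OXX.]+1 (2,3)[O.../X.XO/O.XX]+1
p2 O@[OX../X.XO/O.X.]: (0,2)[OXO./X.XO/O.X.]-1* (0,3)[OX.O/X.XO/O.X.]-1 (1,1)[OX../XOXO/O.X.]-1 (2,1)[OX../X.XO/OOX.]-1 (2,3)[OX../X.XO/O.XO]-1
p3 X@[OXO./X.XO/O.X.]: (0,3)[OXOX/X.XO/O.X.]-1 (1,1)[OXO./XXXO/O.X.]+1* (2,1)[OXO./X.XO/OXX.]-1 (2,3)[OXO./X.XO/O.XX]+1
p4 O@[OXO./XXXO/O.X.] terminal -1; root [O.../X.XO/O.X.] d6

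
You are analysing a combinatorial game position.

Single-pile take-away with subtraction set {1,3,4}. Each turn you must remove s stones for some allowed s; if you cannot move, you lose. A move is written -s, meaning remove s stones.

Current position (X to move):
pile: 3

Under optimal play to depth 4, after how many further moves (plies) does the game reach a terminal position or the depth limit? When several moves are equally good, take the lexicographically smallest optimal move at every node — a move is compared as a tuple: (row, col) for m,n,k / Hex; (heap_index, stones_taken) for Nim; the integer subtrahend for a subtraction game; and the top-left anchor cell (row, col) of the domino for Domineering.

p1 X@[3]: -1[2]+1* -3[0]+1
p2 O@[2]: -1[1]-1*
p3 X@[1]: -1[0]+1*
p4 O@[0] terminal -1; root [3] d4

PV length from [3]: 3 plies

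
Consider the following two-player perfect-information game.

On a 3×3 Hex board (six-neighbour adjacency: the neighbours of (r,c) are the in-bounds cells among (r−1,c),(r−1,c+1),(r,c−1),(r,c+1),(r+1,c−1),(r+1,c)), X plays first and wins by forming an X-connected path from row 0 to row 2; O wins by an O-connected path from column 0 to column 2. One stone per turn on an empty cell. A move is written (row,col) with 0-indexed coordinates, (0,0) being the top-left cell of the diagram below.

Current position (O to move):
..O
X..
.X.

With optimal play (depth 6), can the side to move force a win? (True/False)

O winning at [..O/X../.X.]: False

p1 O@[..O/X../.X.]: (0,0)[O.O/X../.X.]-1* (0,1)[.OO/X../.X.]-1 (1,1)[..O/XO./.X.]-1 (1,2)[..O/X.O/.X.]-1 (2,0)[..O/X../OX.]-1 (2,2)[..O/X../.XO]-1
p2 X@[O.O/X../.X.]: (0,1)[OXO/X../.X.]+1* (1,1)[O.O/XX./.X.]-1 (1,2)[O.O/X.X/.X.]-1 (2,0)[O.O/X../XX.]-1 (2,2)[O.O/X../.XX]-1
p3 O@[OXO/X../.X.]: (1,1)[OXO/XO./.X.]-1* (1,2)[OXO/X.O/.X.]-1 (2,0)[OXO/X../OX.]-1 (2,2)[OXO/X../.XO]-1
p4 X@[OXO/XO./.X.]: (1,2)[OXO/XOX/.X.]-1 (2,0)[OXO/XO./XX.]+1* (2,2)[OXO/XO./.XX]-1
p5 O@[OXO/XO./XX.] terminal -1; root [..O/X../.X.] d6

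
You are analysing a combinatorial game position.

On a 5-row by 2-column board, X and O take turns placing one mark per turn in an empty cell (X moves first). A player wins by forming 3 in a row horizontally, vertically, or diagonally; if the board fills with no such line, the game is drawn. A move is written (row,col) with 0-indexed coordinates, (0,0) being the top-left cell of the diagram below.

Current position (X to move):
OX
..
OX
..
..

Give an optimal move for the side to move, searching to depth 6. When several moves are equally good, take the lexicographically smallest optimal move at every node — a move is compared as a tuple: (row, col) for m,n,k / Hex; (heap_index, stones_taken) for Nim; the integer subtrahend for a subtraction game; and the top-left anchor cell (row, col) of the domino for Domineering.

X's best at [OX/../OX/../..]: (1,1)

[OX/../OX/../..] X move#1: (1,0):+0/OX/X./OX/../.., (1,1):+1/OX/.X/OX/../..*, (3,0):-1/OX/../OX/X./.., (3,1):-1/OX/../OX/.X/.., (4,0):-1/OX/../OX/../X., (4,1):-1/OX/../OX/../.X
[OX/.X/OX/../..] end (terminal -1, O#2); searched OX/../OX/../.. to 6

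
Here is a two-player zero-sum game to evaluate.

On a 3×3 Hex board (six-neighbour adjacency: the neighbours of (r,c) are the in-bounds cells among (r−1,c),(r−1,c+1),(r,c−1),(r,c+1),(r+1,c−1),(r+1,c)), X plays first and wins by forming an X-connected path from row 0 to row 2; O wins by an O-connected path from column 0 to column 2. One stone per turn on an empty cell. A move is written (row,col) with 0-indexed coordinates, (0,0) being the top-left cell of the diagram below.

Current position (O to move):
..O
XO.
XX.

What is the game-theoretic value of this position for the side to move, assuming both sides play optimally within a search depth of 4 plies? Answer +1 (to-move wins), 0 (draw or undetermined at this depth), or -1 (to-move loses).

[..O/XO./XX.] O move#1: (0,0):-1/O.O/XO./XX.*, (0,1):-1/.OO/XO./XX., (1,2):-1/..O/XOO/XX., (2,2):-1/..O/XO./XXO
[O.O/XO./XX.] X move#2: (0,1):+1/OXO/XO./XX.*, (1,2):-1/O.O/XOX/XX., (2,2):-1/O.O/XO./XXX
[OXO/XO./XX.] end (terminal -1, O#3); searched ..O/XO./XX. to 4

value(..O/XO./XX., O) = -1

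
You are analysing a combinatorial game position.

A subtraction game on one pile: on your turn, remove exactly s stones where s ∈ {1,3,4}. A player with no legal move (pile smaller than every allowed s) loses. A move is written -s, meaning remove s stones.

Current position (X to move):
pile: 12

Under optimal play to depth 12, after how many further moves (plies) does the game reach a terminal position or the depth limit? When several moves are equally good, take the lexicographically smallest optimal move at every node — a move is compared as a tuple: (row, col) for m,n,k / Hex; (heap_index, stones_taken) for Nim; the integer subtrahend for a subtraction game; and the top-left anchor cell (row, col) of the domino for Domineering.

ply 1, X at 12 | -1=-1→11; -3=+1→9*; -4=-1→8
ply 2, O at 9 | -1=-1→8*; -3=-1→6; -4=-1→5
ply 3, X at 8 | -1=+1→7*; -3=-1→5; -4=-1→4
ply 4, O at 7 | -1=-1→6*; -3=-1→4; -4=-1→3
ply 5, X at 6 | -1=-1→5; -3=-1→3; -4=+1→2*
ply 6, O at 2 | -1=-1→1*
ply 7, X at 1 | -1=+1→0*
ply 8: 0 is terminal -1 (O); from 12 depth 12

PV length from [12]: 7 plies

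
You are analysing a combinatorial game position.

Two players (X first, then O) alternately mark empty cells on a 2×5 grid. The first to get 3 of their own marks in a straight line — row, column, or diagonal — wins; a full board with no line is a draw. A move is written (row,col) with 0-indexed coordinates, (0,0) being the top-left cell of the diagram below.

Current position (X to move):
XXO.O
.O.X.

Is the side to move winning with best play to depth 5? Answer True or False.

p1 X@[XXO.O/.O.X.]: (0,3)[XXOXO/.O.X.]+0* (1,0)[XXO.O/XO.X.]-1 (1,2)[XXO.O/.OXX.]-1 (1,4)[XXO.O/.O.XX]-1
p2 O@[XXOXO/.O.X.]: (1,0)[XXOXO/OO.X.]+0* (1,2)[XXOXO/.OOX.]+0 (1,4)[XXOXO/.O.XO]+0
p3 X@[XXOXO/OO.X.]: (1,2)[XXOXO/OOXX.]+0* (1,4)[XXOXO/OO.XX]-1
p4 O@[XXOXO/OOXX.]: (1,4)[XXOXO/OOXXO]+0*
p5 X@[XXOXO/OOXXO] terminal +0; root [XXO.O/.O.X.] d5

X winning at [XXO.O/.O.X.]: False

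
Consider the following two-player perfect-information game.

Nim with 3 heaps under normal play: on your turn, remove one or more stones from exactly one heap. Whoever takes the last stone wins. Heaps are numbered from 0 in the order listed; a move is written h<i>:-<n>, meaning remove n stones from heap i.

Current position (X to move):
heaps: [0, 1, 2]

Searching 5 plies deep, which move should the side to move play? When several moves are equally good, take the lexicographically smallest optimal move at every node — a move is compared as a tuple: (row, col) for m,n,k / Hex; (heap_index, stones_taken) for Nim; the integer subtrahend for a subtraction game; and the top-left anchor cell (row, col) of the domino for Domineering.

X's best at [(0,1,2)]: h2:-1

p1 X@[(0,1,2)]: h1:-1[(0,0,2)]-1 h2:-1[(0,1,1)]+1* h2:-2[(0,1,0)]-1
p2 O@[(0,1,1)]: h1:-1[(0,0,1)]-1* h2:-1[(0,1,0)]-1
p3 X@[(0,0,1)]: h2:-1[(0,0,0)]+1*
p4 O@[(0,0,0)] terminal -1; root [(0,1,2)] d5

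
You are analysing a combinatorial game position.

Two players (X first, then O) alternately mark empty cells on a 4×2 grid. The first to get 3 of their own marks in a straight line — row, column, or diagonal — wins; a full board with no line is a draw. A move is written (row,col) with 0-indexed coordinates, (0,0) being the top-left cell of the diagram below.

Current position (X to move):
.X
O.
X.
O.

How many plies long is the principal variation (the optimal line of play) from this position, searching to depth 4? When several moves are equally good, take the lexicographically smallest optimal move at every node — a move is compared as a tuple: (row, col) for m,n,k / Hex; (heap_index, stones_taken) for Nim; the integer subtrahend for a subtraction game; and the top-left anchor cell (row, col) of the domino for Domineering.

[.X/O./X./O.] X move#1: (0,0):+0/XX/O./X./O.*, (1,1):+0/.X/OX/X./O., (2,1):+0/.X/O./XX/O., (3,1):+0/.X/O./X./OX
[XX/O./X./O.] O move#2: (1,1):+0/XX/OO/X./O.*, (2,1):+0/XX/O./XO/O., (3,1):+0/XX/O./X./OO
[XX/OO/X./O.] X move#3: (2,1):+0/XX/OO/XX/O.*, (3,1):+0/XX/OO/X./OX
[XX/OO/XX/O.] O move#4: (3,1):+0/XX/OO/XX/OO*
[XX/OO/XX/OO] end (terminal +0, X#5); searched .X/O./X./O. to 4

PV length from [.X/O./X./O.]: 4 plies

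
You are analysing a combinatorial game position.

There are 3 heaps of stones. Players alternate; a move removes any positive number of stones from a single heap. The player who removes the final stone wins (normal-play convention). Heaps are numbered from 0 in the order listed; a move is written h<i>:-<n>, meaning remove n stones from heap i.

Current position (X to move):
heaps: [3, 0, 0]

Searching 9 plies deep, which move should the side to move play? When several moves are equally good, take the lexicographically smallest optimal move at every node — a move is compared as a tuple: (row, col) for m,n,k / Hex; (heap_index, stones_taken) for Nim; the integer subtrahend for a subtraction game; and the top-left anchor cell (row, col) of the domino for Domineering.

X's best at [(3,0,0)]: h0:-3

[(3,0,0)] X move#1: h0:-1:-1/(2,0,0), h0:-2:-1/(1,0,0), h0:-3:+1/(0,0,0)*
[(0,0,0)] end (terminal -1, O#2); searched (3,0,0) to 9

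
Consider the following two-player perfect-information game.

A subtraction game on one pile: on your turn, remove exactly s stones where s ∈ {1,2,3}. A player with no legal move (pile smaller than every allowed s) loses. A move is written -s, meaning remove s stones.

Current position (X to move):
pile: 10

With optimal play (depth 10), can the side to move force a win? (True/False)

X winning at [10]: True

[10] X move#1: -1:-1/9, -2:+1/8*, -3:-1/7
[8] O move#2: -1:-1/7*, -2:-1/6, -3:-1/5
[7] X move#3: -1:-1/6, -2:-1/5, -3:+1/4*
[4] O move#4: -1:-1/3*, -2:-1/2, -3:-1/1
[3] X move#5: -1:-1/2, -2:-1/1, -3:+1/0*
[0] end (terminal -1, O#6); searched 10 to 10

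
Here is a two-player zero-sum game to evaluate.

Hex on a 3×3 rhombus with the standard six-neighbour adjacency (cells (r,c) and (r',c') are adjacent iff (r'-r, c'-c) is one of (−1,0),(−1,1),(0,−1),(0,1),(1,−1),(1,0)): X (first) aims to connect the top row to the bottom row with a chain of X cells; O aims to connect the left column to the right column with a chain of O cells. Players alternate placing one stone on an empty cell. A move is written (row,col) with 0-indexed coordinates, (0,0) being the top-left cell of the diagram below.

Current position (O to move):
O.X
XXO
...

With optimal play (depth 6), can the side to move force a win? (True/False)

O winning at [O.X/XXO/...]: False

p1 O@[O.X/XXO/...]: (0,1)[OOX/XXO/...]-1* (2,0)[O.X/XXO/O..]-1 (2,1)[O.X/XXO/.O.]-1 (2,2)[O.X/XXO/..O]-1
p2 X@[OOX/XXO/...]: (2,0)[OOX/XXO/X..]+1* (2,1)[OOX/XXO/.X.]+1 (2,2)[OOX/XXO/..X]+1
p3 O@[OOX/XXO/X..] terminal -1; root [O.X/XXO/...] d6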